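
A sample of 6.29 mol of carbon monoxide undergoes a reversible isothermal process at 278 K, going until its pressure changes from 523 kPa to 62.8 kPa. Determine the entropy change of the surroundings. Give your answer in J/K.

For an isothermal ideal gas ΔS_gas = nR ln(P₁/P₂) = 6.29 × 8.314 × ln(523/62.8) = 111 J/K.
The process is reversible, so ΔS_surr = −ΔS_gas = -111 J/K and ΔS_universe = 0.

ΔS_surr = -111 J/K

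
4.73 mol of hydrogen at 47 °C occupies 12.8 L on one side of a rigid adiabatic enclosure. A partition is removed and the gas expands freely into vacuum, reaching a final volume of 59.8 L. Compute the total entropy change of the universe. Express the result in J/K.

ΔS_universe = 60.6 J/K

For an ideal gas in free expansion Q = 0 and W = 0, so T is unchanged.
Entropy is a state function; using a reversible isothermal path, ΔS_gas = nR ln(V₂/V₁) = 4.73 × 8.314 × ln(59.8/12.8) = 60.6 J/K.
The insulated surroundings exchange no heat, so ΔS_surr = 0 and ΔS_universe = ΔS_gas.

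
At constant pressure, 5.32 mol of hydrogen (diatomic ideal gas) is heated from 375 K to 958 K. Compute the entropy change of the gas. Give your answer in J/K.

At constant pressure, ΔS = nC_p ln(T₂/T₁) with C_p = 7R/2 = 29.1 J mol⁻¹ K⁻¹.
ΔS = 5.32 × 29.1 × ln(958/375) = 145 J/K.

ΔS = 145 J/K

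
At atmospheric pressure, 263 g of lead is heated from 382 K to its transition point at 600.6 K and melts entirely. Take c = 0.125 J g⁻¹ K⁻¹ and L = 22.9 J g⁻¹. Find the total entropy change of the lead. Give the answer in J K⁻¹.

Warming step: ΔS₁ = m c ln(T_tr/T_i) = 263 × 0.125 × ln(600.6/382) = 14.88 J/K.
Phase change: ΔS₂ = +mL/T_tr = 263 × 22.9 / 600.6 = 10.03 J/K.
ΔS_total = (14.88) + (10.03) = 24.9 J/K.

ΔS = 24.9 J/K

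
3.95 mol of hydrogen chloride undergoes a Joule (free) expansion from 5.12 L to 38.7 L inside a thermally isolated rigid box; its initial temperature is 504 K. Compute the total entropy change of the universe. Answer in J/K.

ΔS_universe = 66.4 J/K

No heat is exchanged and no work is done, so the ideal-gas temperature stays constant.
Entropy is a state function; using a reversible isothermal path, ΔS_gas = nR ln(V₂/V₁) = 3.95 × 8.314 × ln(38.7/5.12) = 66.4 J/K.
The insulated surroundings exchange no heat, so ΔS_surr = 0 and ΔS_universe = ΔS_gas.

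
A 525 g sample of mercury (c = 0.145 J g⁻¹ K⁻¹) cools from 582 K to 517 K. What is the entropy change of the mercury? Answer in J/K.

ΔS = ∫dQ_rev/T = m c ln(T₂/T₁) = 525 × 0.145 × ln(517/582) = -9.02 J/K.

ΔS = -9.02 J/K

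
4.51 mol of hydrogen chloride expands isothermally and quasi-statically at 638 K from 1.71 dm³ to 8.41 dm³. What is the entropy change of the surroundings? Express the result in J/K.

ΔS_surr = -59.7 J/K

For an isothermal ideal gas ΔS_gas = nR ln(V₂/V₁) = 4.51 × 8.314 × ln(8.41/1.71) = 59.7 J/K.
The process is reversible, so ΔS_surr = −ΔS_gas = -59.7 J/K and ΔS_universe = 0.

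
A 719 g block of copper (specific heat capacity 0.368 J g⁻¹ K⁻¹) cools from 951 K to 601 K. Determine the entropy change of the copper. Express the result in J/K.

ΔS = ∫dQ_rev/T = m c ln(T₂/T₁) = 719 × 0.368 × ln(601/951) = -121 J/K.

ΔS = -121 J/K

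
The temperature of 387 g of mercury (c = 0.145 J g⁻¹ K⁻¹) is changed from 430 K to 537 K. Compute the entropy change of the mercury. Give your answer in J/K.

ΔS = 12.5 J/K

ΔS = ∫dQ_rev/T = m c ln(T₂/T₁) = 387 × 0.145 × ln(537/430) = 12.5 J/K.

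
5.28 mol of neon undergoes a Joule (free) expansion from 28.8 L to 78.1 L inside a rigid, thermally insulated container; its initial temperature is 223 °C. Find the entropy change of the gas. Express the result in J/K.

No heat is exchanged and no work is done, so the ideal-gas temperature stays constant.
Entropy is a state function; using a reversible isothermal path, ΔS_gas = nR ln(V₂/V₁) = 5.28 × 8.314 × ln(78.1/28.8) = 43.8 J/K.

ΔS_gas = 43.8 J/K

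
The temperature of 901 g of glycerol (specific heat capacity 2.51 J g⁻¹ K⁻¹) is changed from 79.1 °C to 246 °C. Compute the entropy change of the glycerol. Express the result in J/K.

ΔS = 877 J/K

In kelvin: T₁ = 352.25 K, T₂ = 519.15 K. ΔS = ∫dQ_rev/T = m c ln(T₂/T₁) = 901 × 2.51 × ln(519.15/352.25) = 877 J/K.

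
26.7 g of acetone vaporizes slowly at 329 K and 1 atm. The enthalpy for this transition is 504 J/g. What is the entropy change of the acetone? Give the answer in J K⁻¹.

ΔS = 40.9 J/K

Heat absorbed by the substance: Q = mL = 26.7 × 504 = 13456.8 J.
At constant T, ΔS = Q_rev/T = 13456.8 / 329 = 40.9 J/K.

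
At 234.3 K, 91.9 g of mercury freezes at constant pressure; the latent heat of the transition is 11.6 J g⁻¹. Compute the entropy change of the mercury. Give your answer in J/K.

ΔS = -4.55 J/K

Heat released by the substance: Q = −mL = −91.9 × 11.6 = −1066.04 J.
At constant T, ΔS = Q_rev/T = −1066.04 / 234.3 = -4.55 J/K.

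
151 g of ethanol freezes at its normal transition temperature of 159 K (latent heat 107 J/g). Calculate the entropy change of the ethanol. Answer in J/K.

Heat released by the substance: Q = −mL = −151 × 107 = −16157 J.
At constant T, ΔS = Q_rev/T = −16157 / 159 = -102 J/K.

ΔS = -102 J/K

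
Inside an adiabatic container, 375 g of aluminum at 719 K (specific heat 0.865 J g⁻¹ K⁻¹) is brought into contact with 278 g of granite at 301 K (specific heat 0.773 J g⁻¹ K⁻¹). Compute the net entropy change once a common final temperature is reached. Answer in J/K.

Energy balance: T_f = (m₁c₁T₁ + m₂c₂T₂)/(m₁c₁ + m₂c₂) = 552.43 K.
ΔS₁ = m₁c₁ ln(T_f/T₁) = 324.375 × ln(552.43/719) = -85.48 J/K.
ΔS₂ = m₂c₂ ln(T_f/T₂) = 214.894 × ln(552.43/301) = 130.5 J/K.
ΔS_total = -85.48 + 130.5 = 45 J/K.

ΔS_total = 45 J/K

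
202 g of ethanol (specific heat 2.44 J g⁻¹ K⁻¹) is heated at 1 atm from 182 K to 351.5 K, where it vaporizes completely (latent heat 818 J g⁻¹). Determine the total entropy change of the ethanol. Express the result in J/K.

Warming step: ΔS₁ = m c ln(T_tr/T_i) = 202 × 2.44 × ln(351.5/182) = 324.42 J/K.
Phase change: ΔS₂ = +mL/T_tr = 202 × 818 / 351.5 = 470.09 J/K.
ΔS_total = (324.42) + (470.09) = 795 J/K.

ΔS = 795 J/K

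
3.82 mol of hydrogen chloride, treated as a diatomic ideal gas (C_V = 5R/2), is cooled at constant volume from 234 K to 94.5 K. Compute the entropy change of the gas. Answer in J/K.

At constant volume, ΔS = nC_V ln(T₂/T₁) with C_V = 5R/2 = 20.79 J mol⁻¹ K⁻¹.
ΔS = 3.82 × 20.79 × ln(94.5/234) = -72 J/K.

ΔS = -72 J/K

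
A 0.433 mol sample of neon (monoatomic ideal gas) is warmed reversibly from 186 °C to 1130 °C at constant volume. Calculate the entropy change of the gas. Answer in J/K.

In kelvin: T₁ = 459.15 K, T₂ = 1403.15 K. At constant volume, ΔS = nC_V ln(T₂/T₁) with C_V = 3R/2 = 12.47 J mol⁻¹ K⁻¹.
ΔS = 0.433 × 12.47 × ln(1403.15/459.15) = 6.03 J/K.

ΔS = 6.03 J/K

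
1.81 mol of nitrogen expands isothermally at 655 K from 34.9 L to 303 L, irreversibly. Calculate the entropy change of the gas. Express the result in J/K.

Entropy is a state function, so ΔS_gas depends only on the end states.
For an isothermal ideal gas ΔS_gas = nR ln(V₂/V₁) = 1.81 × 8.314 × ln(303/34.9) = 32.5 J/K.

ΔS_gas = 32.5 J/K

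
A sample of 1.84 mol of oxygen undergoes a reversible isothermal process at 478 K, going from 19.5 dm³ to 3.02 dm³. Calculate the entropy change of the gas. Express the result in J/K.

For an isothermal ideal gas ΔS_gas = nR ln(V₂/V₁) = 1.84 × 8.314 × ln(3.02/19.5) = -28.5 J/K.

ΔS_gas = -28.5 J/K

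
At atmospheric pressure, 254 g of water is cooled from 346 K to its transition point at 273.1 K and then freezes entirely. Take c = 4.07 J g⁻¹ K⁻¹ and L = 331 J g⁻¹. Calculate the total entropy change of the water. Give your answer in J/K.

Cooling step: ΔS₁ = m c ln(T_tr/T_i) = 254 × 4.07 × ln(273.1/346) = -244.6 J/K.
Phase change: ΔS₂ = −mL/T_tr = −254 × 331 / 273.1 = -307.9 J/K.
ΔS_total = (-244.6) + (-307.9) = -552 J/K.

ΔS = -552 J/K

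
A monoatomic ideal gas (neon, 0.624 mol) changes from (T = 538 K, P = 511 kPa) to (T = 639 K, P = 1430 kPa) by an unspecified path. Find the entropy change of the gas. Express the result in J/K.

ΔS = -3.11 J/K

ΔS = nC_p ln(T₂/T₁) − nR ln(P₂/P₁), with C_p = 5R/2 = 20.79 J mol⁻¹ K⁻¹ for a monoatomic ideal gas.
ΔS = 0.624 × [20.79 × ln(639/538) − 8.314 × ln(1430/511)] = -3.11 J/K.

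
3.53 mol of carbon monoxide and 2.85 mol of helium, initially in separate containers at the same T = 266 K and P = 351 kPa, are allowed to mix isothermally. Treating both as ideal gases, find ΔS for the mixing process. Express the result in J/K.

Mole fractions: x_A = 3.53/6.38 = 0.553, x_B = 0.447.
ΔS_mix = −R(n_A ln x_A + n_B ln x_B) = −8.314 × (3.53 ln 0.553 + 2.85 ln 0.447) = 36.5 J/K.

ΔS_mix = 36.5 J/K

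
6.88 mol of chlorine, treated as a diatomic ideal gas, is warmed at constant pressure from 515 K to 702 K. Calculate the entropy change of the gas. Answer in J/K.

At constant pressure, ΔS = nC_p ln(T₂/T₁) with C_p = 7R/2 = 29.1 J mol⁻¹ K⁻¹.
ΔS = 6.88 × 29.1 × ln(702/515) = 62 J/K.

ΔS = 62 J/K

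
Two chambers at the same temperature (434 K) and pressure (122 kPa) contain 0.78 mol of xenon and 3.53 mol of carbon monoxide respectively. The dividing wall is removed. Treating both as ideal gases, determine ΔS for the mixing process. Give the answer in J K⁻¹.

Mole fractions: x_A = 0.78/4.31 = 0.181, x_B = 0.819.
ΔS_mix = −R(n_A ln x_A + n_B ln x_B) = −8.314 × (0.78 ln 0.181 + 3.53 ln 0.819) = 16.9 J/K.

ΔS_mix = 16.9 J/K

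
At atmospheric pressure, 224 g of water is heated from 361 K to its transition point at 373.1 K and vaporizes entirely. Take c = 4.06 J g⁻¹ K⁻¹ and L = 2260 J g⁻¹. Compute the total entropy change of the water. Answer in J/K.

ΔS = 1390 J/K

Warming step: ΔS₁ = m c ln(T_tr/T_i) = 224 × 4.06 × ln(373.1/361) = 29.98 J/K.
Phase change: ΔS₂ = +mL/T_tr = 224 × 2260 / 373.1 = 1357 J/K.
ΔS_total = (29.98) + (1357) = 1390 J/K.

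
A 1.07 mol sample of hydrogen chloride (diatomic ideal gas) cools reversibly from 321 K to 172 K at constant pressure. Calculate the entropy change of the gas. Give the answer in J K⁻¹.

ΔS = -19.4 J/K

At constant pressure, ΔS = nC_p ln(T₂/T₁) with C_p = 7R/2 = 29.1 J mol⁻¹ K⁻¹.
ΔS = 1.07 × 29.1 × ln(172/321) = -19.4 J/K.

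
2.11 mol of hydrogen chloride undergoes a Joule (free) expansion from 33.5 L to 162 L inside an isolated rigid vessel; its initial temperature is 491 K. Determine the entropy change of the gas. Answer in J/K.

For an ideal gas in free expansion Q = 0 and W = 0, so T is unchanged.
Entropy is a state function; using a reversible isothermal path, ΔS_gas = nR ln(V₂/V₁) = 2.11 × 8.314 × ln(162/33.5) = 27.6 J/K.

ΔS_gas = 27.6 J/K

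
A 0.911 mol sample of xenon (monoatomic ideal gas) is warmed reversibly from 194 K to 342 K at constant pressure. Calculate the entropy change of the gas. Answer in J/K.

ΔS = 10.7 J/K

At constant pressure, ΔS = nC_p ln(T₂/T₁) with C_p = 5R/2 = 20.79 J mol⁻¹ K⁻¹.
ΔS = 0.911 × 20.79 × ln(342/194) = 10.7 J/K.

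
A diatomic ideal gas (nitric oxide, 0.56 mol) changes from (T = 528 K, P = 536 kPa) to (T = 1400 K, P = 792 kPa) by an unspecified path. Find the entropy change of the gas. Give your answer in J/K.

ΔS = nC_p ln(T₂/T₁) − nR ln(P₂/P₁), with C_p = 7R/2 = 29.1 J mol⁻¹ K⁻¹ for a diatomic ideal gas.
ΔS = 0.56 × [29.1 × ln(1400/528) − 8.314 × ln(792/536)] = 14.1 J/K.

ΔS = 14.1 J/K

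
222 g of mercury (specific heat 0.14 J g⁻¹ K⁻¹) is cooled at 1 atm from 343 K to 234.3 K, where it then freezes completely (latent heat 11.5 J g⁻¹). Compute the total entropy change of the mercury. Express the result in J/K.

Cooling step: ΔS₁ = m c ln(T_tr/T_i) = 222 × 0.14 × ln(234.3/343) = -11.845 J/K.
Phase change: ΔS₂ = −mL/T_tr = −222 × 11.5 / 234.3 = -10.896 J/K.
ΔS_total = (-11.845) + (-10.896) = -22.7 J/K.

ΔS = -22.7 J/K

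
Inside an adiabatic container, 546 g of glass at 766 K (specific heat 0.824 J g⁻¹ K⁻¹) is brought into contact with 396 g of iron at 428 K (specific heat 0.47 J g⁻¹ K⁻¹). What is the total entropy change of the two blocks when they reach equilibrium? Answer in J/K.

Energy balance: T_f = (m₁c₁T₁ + m₂c₂T₂)/(m₁c₁ + m₂c₂) = 667.09 K.
ΔS₁ = m₁c₁ ln(T_f/T₁) = 449.904 × ln(667.09/766) = -62.2 J/K.
ΔS₂ = m₂c₂ ln(T_f/T₂) = 186.12 × ln(667.09/428) = 82.6 J/K.
ΔS_total = -62.2 + 82.6 = 20.4 J/K.

ΔS_total = 20.4 J/K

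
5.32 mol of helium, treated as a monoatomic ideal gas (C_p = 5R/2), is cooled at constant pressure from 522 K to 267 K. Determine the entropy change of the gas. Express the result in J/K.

ΔS = -74.1 J/K

At constant pressure, ΔS = nC_p ln(T₂/T₁) with C_p = 5R/2 = 20.79 J mol⁻¹ K⁻¹.
ΔS = 5.32 × 20.79 × ln(267/522) = -74.1 J/K.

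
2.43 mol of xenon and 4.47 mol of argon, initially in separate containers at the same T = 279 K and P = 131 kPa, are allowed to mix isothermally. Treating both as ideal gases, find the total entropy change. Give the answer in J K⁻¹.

Mole fractions: x_A = 2.43/6.9 = 0.352, x_B = 0.648.
ΔS_mix = −R(n_A ln x_A + n_B ln x_B) = −8.314 × (2.43 ln 0.352 + 4.47 ln 0.648) = 37.2 J/K.

ΔS_mix = 37.2 J/K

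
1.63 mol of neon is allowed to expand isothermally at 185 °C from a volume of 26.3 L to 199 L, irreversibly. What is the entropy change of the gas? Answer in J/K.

ΔS_gas = 27.4 J/K

Entropy is a state function, so ΔS_gas depends only on the end states.
For an isothermal ideal gas ΔS_gas = nR ln(V₂/V₁) = 1.63 × 8.314 × ln(199/26.3) = 27.4 J/K.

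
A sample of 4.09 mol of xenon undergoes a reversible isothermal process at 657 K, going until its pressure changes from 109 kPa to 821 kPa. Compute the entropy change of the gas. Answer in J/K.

ΔS_gas = -68.7 J/K

For an isothermal ideal gas ΔS_gas = nR ln(P₁/P₂) = 4.09 × 8.314 × ln(109/821) = -68.7 J/K.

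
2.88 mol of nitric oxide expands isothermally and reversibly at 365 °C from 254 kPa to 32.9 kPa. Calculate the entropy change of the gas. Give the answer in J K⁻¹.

For an isothermal ideal gas ΔS_gas = nR ln(P₁/P₂) = 2.88 × 8.314 × ln(254/32.9) = 48.9 J/K.

ΔS_gas = 48.9 J/K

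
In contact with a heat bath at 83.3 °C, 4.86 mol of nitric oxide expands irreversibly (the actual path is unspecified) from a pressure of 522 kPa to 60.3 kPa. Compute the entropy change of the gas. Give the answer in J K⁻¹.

Entropy is a state function, so ΔS_gas depends only on the end states.
For an isothermal ideal gas ΔS_gas = nR ln(P₁/P₂) = 4.86 × 8.314 × ln(522/60.3) = 87.2 J/K.

ΔS_gas = 87.2 J/K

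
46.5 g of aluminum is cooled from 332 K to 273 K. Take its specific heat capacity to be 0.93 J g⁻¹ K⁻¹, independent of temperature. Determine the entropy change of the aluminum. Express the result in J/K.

ΔS = -8.46 J/K

ΔS = ∫dQ_rev/T = m c ln(T₂/T₁) = 46.5 × 0.93 × ln(273/332) = -8.46 J/K.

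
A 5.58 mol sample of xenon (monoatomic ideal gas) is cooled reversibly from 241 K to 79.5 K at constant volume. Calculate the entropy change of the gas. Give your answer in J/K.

ΔS = -77.2 J/K

At constant volume, ΔS = nC_V ln(T₂/T₁) with C_V = 3R/2 = 12.47 J mol⁻¹ K⁻¹.
ΔS = 5.58 × 12.47 × ln(79.5/241) = -77.2 J/K.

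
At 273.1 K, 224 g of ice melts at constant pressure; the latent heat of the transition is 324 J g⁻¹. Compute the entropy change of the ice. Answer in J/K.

Heat absorbed by the substance: Q = mL = 224 × 324 = 72576 J.
At constant T, ΔS = Q_rev/T = 72576 / 273.1 = 266 J/K.

ΔS = 266 J/K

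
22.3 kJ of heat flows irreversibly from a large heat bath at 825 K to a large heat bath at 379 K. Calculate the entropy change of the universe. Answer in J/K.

ΔS_total = 31.8 J/K

ΔS_hot = −Q/T_H = −22300/825 = -27.03 J/K and ΔS_cold = +Q/T_C = 22300/379 = 58.84 J/K.
ΔS_total = -27.03 + 58.84 = 31.8 J/K, positive as the second law requires.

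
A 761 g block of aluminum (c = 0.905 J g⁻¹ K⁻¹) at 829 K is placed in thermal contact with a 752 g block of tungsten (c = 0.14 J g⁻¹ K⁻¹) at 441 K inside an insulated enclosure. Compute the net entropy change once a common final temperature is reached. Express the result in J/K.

ΔS_total = 15.6 J/K

Energy balance: T_f = (m₁c₁T₁ + m₂c₂T₂)/(m₁c₁ + m₂c₂) = 777.55 K.
ΔS₁ = m₁c₁ ln(T_f/T₁) = 688.705 × ln(777.55/829) = -44.12 J/K.
ΔS₂ = m₂c₂ ln(T_f/T₂) = 105.28 × ln(777.55/441) = 59.7 J/K.
ΔS_total = -44.12 + 59.7 = 15.6 J/K.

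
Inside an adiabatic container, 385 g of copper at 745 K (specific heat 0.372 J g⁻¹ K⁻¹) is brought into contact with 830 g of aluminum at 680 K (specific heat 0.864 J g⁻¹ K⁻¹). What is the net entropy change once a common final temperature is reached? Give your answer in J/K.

ΔS_total = 0.508 J/K

Energy balance: T_f = (m₁c₁T₁ + m₂c₂T₂)/(m₁c₁ + m₂c₂) = 690.82 K.
ΔS₁ = m₁c₁ ln(T_f/T₁) = 143.22 × ln(690.82/745) = -10.8137 J/K.
ΔS₂ = m₂c₂ ln(T_f/T₂) = 717.12 × ln(690.82/680) = 11.3213 J/K.
ΔS_total = -10.8137 + 11.3213 = 0.508 J/K.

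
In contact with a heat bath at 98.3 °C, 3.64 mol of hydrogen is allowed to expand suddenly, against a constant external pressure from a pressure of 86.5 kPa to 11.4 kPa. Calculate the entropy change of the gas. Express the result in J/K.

ΔS_gas = 61.3 J/K

Entropy is a state function, so ΔS_gas depends only on the end states.
For an isothermal ideal gas ΔS_gas = nR ln(P₁/P₂) = 3.64 × 8.314 × ln(86.5/11.4) = 61.3 J/K.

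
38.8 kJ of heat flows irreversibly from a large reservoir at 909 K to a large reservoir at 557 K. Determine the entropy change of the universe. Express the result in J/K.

ΔS_hot = −Q/T_H = −38800/909 = -42.68 J/K and ΔS_cold = +Q/T_C = 38800/557 = 69.66 J/K.
ΔS_total = -42.68 + 69.66 = 27 J/K, positive as the second law requires.

ΔS_total = 27 J/K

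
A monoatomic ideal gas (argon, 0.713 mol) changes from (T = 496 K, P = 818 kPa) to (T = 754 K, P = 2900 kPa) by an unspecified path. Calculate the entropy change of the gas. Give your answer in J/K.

ΔS = -1.3 J/K

ΔS = nC_p ln(T₂/T₁) − nR ln(P₂/P₁), with C_p = 5R/2 = 20.79 J mol⁻¹ K⁻¹ for a monoatomic ideal gas.
ΔS = 0.713 × [20.79 × ln(754/496) − 8.314 × ln(2900/818)] = -1.3 J/K.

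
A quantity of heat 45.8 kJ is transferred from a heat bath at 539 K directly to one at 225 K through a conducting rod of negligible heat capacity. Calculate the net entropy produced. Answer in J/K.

ΔS_total = 119 J/K

ΔS_hot = −Q/T_H = −45800/539 = -84.97 J/K and ΔS_cold = +Q/T_C = 45800/225 = 203.6 J/K.
ΔS_total = -84.97 + 203.6 = 119 J/K, positive as the second law requires.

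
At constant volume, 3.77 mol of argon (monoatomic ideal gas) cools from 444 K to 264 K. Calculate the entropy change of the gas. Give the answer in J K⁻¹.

ΔS = -24.4 J/K

At constant volume, ΔS = nC_V ln(T₂/T₁) with C_V = 3R/2 = 12.47 J mol⁻¹ K⁻¹.
ΔS = 3.77 × 12.47 × ln(264/444) = -24.4 J/K.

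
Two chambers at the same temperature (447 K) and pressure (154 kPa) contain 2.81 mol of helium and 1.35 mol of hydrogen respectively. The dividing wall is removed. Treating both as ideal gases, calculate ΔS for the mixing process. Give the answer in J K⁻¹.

ΔS_mix = 21.8 J/K

Mole fractions: x_A = 2.81/4.16 = 0.675, x_B = 0.325.
ΔS_mix = −R(n_A ln x_A + n_B ln x_B) = −8.314 × (2.81 ln 0.675 + 1.35 ln 0.325) = 21.8 J/K.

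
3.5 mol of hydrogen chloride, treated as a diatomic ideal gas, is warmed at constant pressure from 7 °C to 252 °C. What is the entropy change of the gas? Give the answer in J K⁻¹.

In kelvin: T₁ = 280.15 K, T₂ = 525.15 K. At constant pressure, ΔS = nC_p ln(T₂/T₁) with C_p = 7R/2 = 29.1 J mol⁻¹ K⁻¹.
ΔS = 3.5 × 29.1 × ln(525.15/280.15) = 64 J/K.

ΔS = 64 J/K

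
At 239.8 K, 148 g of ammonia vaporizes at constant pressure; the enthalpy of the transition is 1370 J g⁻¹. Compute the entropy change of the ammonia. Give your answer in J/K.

ΔS = 846 J/K

Heat absorbed by the substance: Q = mL = 148 × 1370 = 202760 J.
At constant T, ΔS = Q_rev/T = 202760 / 239.8 = 846 J/K.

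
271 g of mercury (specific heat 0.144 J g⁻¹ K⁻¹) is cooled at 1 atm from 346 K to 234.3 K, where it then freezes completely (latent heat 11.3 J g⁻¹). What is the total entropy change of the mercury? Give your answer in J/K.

ΔS = -28.3 J/K

Cooling step: ΔS₁ = m c ln(T_tr/T_i) = 271 × 0.144 × ln(234.3/346) = -15.21 J/K.
Phase change: ΔS₂ = −mL/T_tr = −271 × 11.3 / 234.3 = -13.07 J/K.
ΔS_total = (-15.21) + (-13.07) = -28.3 J/K.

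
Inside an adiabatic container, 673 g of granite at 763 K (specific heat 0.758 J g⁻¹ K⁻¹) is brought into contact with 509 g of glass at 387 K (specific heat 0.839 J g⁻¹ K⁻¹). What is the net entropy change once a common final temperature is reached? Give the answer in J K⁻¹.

ΔS_total = 51.6 J/K

Energy balance: T_f = (m₁c₁T₁ + m₂c₂T₂)/(m₁c₁ + m₂c₂) = 591.67 K.
ΔS₁ = m₁c₁ ln(T_f/T₁) = 510.134 × ln(591.67/763) = -129.7 J/K.
ΔS₂ = m₂c₂ ln(T_f/T₂) = 427.051 × ln(591.67/387) = 181.3 J/K.
ΔS_total = -129.7 + 181.3 = 51.6 J/K.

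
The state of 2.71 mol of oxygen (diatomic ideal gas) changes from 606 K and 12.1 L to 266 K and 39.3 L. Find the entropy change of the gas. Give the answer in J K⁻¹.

ΔS = -19.8 J/K

Entropy is a state function: ΔS = nC_V ln(T₂/T₁) + nR ln(V₂/V₁), with C_V = 5R/2 = 20.79 J mol⁻¹ K⁻¹ for a diatomic ideal gas.
ΔS = 2.71 × [20.79 × ln(266/606) + 8.314 × ln(39.3/12.1)] = -19.8 J/K.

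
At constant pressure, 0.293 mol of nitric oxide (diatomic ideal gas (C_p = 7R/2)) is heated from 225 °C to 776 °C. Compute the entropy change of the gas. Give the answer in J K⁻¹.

In kelvin: T₁ = 498.15 K, T₂ = 1049.15 K. At constant pressure, ΔS = nC_p ln(T₂/T₁) with C_p = 7R/2 = 29.1 J mol⁻¹ K⁻¹.
ΔS = 0.293 × 29.1 × ln(1049.15/498.15) = 6.35 J/K.

ΔS = 6.35 J/K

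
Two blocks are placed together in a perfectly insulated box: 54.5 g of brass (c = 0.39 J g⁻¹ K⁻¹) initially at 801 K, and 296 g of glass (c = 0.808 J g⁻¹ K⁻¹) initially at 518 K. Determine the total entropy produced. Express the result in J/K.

Energy balance: T_f = (m₁c₁T₁ + m₂c₂T₂)/(m₁c₁ + m₂c₂) = 541.1 K.
ΔS₁ = m₁c₁ ln(T_f/T₁) = 21.255 × ln(541.1/801) = -8.3375 J/K.
ΔS₂ = m₂c₂ ln(T_f/T₂) = 239.168 × ln(541.1/518) = 10.434 J/K.
ΔS_total = -8.3375 + 10.434 = 2.1 J/K.

ΔS_total = 2.1 J/K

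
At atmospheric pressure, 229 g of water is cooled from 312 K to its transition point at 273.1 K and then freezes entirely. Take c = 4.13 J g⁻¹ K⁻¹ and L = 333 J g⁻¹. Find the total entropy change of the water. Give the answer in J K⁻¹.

ΔS = -405 J/K

Cooling step: ΔS₁ = m c ln(T_tr/T_i) = 229 × 4.13 × ln(273.1/312) = -125.9 J/K.
Phase change: ΔS₂ = −mL/T_tr = −229 × 333 / 273.1 = -279.2 J/K.
ΔS_total = (-125.9) + (-279.2) = -405 J/K.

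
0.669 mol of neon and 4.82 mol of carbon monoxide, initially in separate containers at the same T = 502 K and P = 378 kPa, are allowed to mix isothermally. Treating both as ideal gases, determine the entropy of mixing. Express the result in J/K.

ΔS_mix = 16.9 J/K

Mole fractions: x_A = 0.669/5.49 = 0.122, x_B = 0.878.
ΔS_mix = −R(n_A ln x_A + n_B ln x_B) = −8.314 × (0.669 ln 0.122 + 4.82 ln 0.878) = 16.9 J/K.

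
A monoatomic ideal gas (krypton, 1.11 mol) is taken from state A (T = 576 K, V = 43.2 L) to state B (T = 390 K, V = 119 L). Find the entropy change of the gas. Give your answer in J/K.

ΔS = 3.95 J/K

Entropy is a state function: ΔS = nC_V ln(T₂/T₁) + nR ln(V₂/V₁), with C_V = 3R/2 = 12.47 J mol⁻¹ K⁻¹ for a monoatomic ideal gas.
ΔS = 1.11 × [12.47 × ln(390/576) + 8.314 × ln(119/43.2)] = 3.95 J/K.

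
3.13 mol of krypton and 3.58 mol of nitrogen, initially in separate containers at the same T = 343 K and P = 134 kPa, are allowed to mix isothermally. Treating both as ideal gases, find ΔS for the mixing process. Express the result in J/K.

ΔS_mix = 38.5 J/K

Mole fractions: x_A = 3.13/6.71 = 0.466, x_B = 0.534.
ΔS_mix = −R(n_A ln x_A + n_B ln x_B) = −8.314 × (3.13 ln 0.466 + 3.58 ln 0.534) = 38.5 J/K.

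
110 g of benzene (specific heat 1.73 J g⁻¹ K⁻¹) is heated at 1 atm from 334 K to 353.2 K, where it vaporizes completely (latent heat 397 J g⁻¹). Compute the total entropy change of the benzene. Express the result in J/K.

ΔS = 134 J/K

Warming step: ΔS₁ = m c ln(T_tr/T_i) = 110 × 1.73 × ln(353.2/334) = 10.64 J/K.
Phase change: ΔS₂ = +mL/T_tr = 110 × 397 / 353.2 = 123.6 J/K.
ΔS_total = (10.64) + (123.6) = 134 J/K.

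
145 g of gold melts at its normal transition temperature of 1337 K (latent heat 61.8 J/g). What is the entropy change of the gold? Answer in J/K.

Heat absorbed by the substance: Q = mL = 145 × 61.8 = 8961 J.
At constant T, ΔS = Q_rev/T = 8961 / 1337 = 6.7 J/K.

ΔS = 6.7 J/K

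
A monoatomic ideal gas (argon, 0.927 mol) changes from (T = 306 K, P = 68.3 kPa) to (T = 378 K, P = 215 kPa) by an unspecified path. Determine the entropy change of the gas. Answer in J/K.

ΔS = -4.77 J/K

ΔS = nC_p ln(T₂/T₁) − nR ln(P₂/P₁), with C_p = 5R/2 = 20.79 J mol⁻¹ K⁻¹ for a monoatomic ideal gas.
ΔS = 0.927 × [20.79 × ln(378/306) − 8.314 × ln(215/68.3)] = -4.77 J/K.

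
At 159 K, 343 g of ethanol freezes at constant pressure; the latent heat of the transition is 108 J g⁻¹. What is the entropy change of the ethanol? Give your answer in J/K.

Heat released by the substance: Q = −mL = −343 × 108 = −37044 J.
At constant T, ΔS = Q_rev/T = −37044 / 159 = -233 J/K.

ΔS = -233 J/K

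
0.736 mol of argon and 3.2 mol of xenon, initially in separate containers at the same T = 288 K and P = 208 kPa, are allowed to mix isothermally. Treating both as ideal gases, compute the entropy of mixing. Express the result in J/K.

Mole fractions: x_A = 0.736/3.94 = 0.187, x_B = 0.813.
ΔS_mix = −R(n_A ln x_A + n_B ln x_B) = −8.314 × (0.736 ln 0.187 + 3.2 ln 0.813) = 15.8 J/K.

ΔS_mix = 15.8 J/K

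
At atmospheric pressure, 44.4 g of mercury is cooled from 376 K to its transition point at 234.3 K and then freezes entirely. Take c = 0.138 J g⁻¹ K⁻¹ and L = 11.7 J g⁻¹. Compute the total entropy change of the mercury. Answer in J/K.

Cooling step: ΔS₁ = m c ln(T_tr/T_i) = 44.4 × 0.138 × ln(234.3/376) = -2.898 J/K.
Phase change: ΔS₂ = −mL/T_tr = −44.4 × 11.7 / 234.3 = -2.217 J/K.
ΔS_total = (-2.898) + (-2.217) = -5.12 J/K.

ΔS = -5.12 J/K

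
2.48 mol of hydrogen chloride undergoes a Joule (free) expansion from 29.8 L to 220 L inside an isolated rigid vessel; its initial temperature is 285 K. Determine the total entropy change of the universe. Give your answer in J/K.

ΔS_universe = 41.2 J/K

For an ideal gas in free expansion Q = 0 and W = 0, so T is unchanged.
Entropy is a state function; using a reversible isothermal path, ΔS_gas = nR ln(V₂/V₁) = 2.48 × 8.314 × ln(220/29.8) = 41.2 J/K.
The insulated surroundings exchange no heat, so ΔS_surr = 0 and ΔS_universe = ΔS_gas.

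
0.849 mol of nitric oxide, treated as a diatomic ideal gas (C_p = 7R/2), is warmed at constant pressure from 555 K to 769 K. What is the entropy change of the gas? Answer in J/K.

At constant pressure, ΔS = nC_p ln(T₂/T₁) with C_p = 7R/2 = 29.1 J mol⁻¹ K⁻¹.
ΔS = 0.849 × 29.1 × ln(769/555) = 8.06 J/K.

ΔS = 8.06 J/K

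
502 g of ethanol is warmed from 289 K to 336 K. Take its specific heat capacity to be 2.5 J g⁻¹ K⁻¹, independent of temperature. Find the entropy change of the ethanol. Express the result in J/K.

ΔS = 189 J/K

ΔS = ∫dQ_rev/T = m c ln(T₂/T₁) = 502 × 2.5 × ln(336/289) = 189 J/K.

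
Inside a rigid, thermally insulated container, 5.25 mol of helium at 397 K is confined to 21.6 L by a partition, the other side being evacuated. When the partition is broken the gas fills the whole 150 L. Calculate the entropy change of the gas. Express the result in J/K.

ΔS_gas = 84.6 J/K

For an ideal gas in free expansion Q = 0 and W = 0, so T is unchanged.
Entropy is a state function; using a reversible isothermal path, ΔS_gas = nR ln(V₂/V₁) = 5.25 × 8.314 × ln(150/21.6) = 84.6 J/K.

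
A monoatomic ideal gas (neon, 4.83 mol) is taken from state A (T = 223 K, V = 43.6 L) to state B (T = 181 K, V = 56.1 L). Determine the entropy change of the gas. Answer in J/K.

ΔS = -2.45 J/K

Entropy is a state function: ΔS = nC_V ln(T₂/T₁) + nR ln(V₂/V₁), with C_V = 3R/2 = 12.47 J mol⁻¹ K⁻¹ for a monoatomic ideal gas.
ΔS = 4.83 × [12.47 × ln(181/223) + 8.314 × ln(56.1/43.6)] = -2.45 J/K.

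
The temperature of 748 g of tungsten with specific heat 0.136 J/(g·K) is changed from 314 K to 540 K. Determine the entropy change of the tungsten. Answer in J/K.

ΔS = ∫dQ_rev/T = m c ln(T₂/T₁) = 748 × 0.136 × ln(540/314) = 55.2 J/K.

ΔS = 55.2 J/K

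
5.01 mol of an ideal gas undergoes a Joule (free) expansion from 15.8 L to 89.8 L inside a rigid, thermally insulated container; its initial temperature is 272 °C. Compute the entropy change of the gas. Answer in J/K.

ΔS_gas = 72.4 J/K

For an ideal gas in free expansion Q = 0 and W = 0, so T is unchanged.
Entropy is a state function; using a reversible isothermal path, ΔS_gas = nR ln(V₂/V₁) = 5.01 × 8.314 × ln(89.8/15.8) = 72.4 J/K.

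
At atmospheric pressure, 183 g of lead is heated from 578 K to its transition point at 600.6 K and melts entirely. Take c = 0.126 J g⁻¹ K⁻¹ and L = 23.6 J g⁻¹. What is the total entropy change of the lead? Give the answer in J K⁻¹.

ΔS = 8.08 J/K

Warming step: ΔS₁ = m c ln(T_tr/T_i) = 183 × 0.126 × ln(600.6/578) = 0.8844 J/K.
Phase change: ΔS₂ = +mL/T_tr = 183 × 23.6 / 600.6 = 7.191 J/K.
ΔS_total = (0.8844) + (7.191) = 8.08 J/K.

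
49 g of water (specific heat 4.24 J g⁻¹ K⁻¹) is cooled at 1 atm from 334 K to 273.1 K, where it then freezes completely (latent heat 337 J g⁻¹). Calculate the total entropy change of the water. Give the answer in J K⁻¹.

Cooling step: ΔS₁ = m c ln(T_tr/T_i) = 49 × 4.24 × ln(273.1/334) = -41.82 J/K.
Phase change: ΔS₂ = −mL/T_tr = −49 × 337 / 273.1 = -60.47 J/K.
ΔS_total = (-41.82) + (-60.47) = -102 J/K.

ΔS = -102 J/K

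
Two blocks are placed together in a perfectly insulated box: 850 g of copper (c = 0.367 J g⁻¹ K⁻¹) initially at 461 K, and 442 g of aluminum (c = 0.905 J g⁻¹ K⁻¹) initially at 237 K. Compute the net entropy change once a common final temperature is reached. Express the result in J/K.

ΔS_total = 39.1 J/K

Energy balance: T_f = (m₁c₁T₁ + m₂c₂T₂)/(m₁c₁ + m₂c₂) = 335.15 K.
ΔS₁ = m₁c₁ ln(T_f/T₁) = 311.95 × ln(335.15/461) = -99.46 J/K.
ΔS₂ = m₂c₂ ln(T_f/T₂) = 400.01 × ln(335.15/237) = 138.6 J/K.
ΔS_total = -99.46 + 138.6 = 39.1 J/K.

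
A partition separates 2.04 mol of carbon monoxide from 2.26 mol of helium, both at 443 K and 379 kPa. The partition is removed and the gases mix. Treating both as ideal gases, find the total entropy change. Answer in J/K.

ΔS_mix = 24.7 J/K

Mole fractions: x_A = 2.04/4.3 = 0.474, x_B = 0.526.
ΔS_mix = −R(n_A ln x_A + n_B ln x_B) = −8.314 × (2.04 ln 0.474 + 2.26 ln 0.526) = 24.7 J/K.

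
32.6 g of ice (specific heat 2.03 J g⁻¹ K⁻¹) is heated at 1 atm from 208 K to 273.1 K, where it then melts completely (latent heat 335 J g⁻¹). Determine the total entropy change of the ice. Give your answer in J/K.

ΔS = 58 J/K

Warming step: ΔS₁ = m c ln(T_tr/T_i) = 32.6 × 2.03 × ln(273.1/208) = 18.02 J/K.
Phase change: ΔS₂ = +mL/T_tr = 32.6 × 335 / 273.1 = 39.99 J/K.
ΔS_total = (18.02) + (39.99) = 58 J/K.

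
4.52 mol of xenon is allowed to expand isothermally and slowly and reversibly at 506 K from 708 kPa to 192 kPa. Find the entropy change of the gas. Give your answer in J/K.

ΔS_gas = 49 J/K

For an isothermal ideal gas ΔS_gas = nR ln(P₁/P₂) = 4.52 × 8.314 × ln(708/192) = 49 J/K.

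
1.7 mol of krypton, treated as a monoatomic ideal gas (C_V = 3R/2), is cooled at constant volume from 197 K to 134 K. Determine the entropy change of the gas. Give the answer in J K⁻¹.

At constant volume, ΔS = nC_V ln(T₂/T₁) with C_V = 3R/2 = 12.47 J mol⁻¹ K⁻¹.
ΔS = 1.7 × 12.47 × ln(134/197) = -8.17 J/K.

ΔS = -8.17 J/K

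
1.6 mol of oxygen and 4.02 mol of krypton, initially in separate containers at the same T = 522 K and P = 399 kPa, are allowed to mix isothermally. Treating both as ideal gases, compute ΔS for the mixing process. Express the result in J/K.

ΔS_mix = 27.9 J/K

Mole fractions: x_A = 1.6/5.62 = 0.285, x_B = 0.715.
ΔS_mix = −R(n_A ln x_A + n_B ln x_B) = −8.314 × (1.6 ln 0.285 + 4.02 ln 0.715) = 27.9 J/K.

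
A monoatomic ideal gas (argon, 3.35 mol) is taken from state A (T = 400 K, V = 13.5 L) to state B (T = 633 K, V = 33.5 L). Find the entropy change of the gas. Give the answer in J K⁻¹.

Entropy is a state function: ΔS = nC_V ln(T₂/T₁) + nR ln(V₂/V₁), with C_V = 3R/2 = 12.47 J mol⁻¹ K⁻¹ for a monoatomic ideal gas.
ΔS = 3.35 × [12.47 × ln(633/400) + 8.314 × ln(33.5/13.5)] = 44.5 J/K.

ΔS = 44.5 J/K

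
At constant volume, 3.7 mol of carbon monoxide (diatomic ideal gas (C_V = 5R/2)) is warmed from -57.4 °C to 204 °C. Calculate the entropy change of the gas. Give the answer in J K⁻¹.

In kelvin: T₁ = 215.75 K, T₂ = 477.15 K. At constant volume, ΔS = nC_V ln(T₂/T₁) with C_V = 5R/2 = 20.79 J mol⁻¹ K⁻¹.
ΔS = 3.7 × 20.79 × ln(477.15/215.75) = 61 J/K.

ΔS = 61 J/K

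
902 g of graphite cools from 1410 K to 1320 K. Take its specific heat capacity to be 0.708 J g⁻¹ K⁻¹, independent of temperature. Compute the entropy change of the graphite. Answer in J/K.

ΔS = -42.1 J/K

ΔS = ∫dQ_rev/T = m c ln(T₂/T₁) = 902 × 0.708 × ln(1320/1410) = -42.1 J/K.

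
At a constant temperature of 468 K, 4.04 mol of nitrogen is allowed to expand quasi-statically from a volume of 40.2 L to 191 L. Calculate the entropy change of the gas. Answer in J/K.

ΔS_gas = 52.3 J/K

For an isothermal ideal gas ΔS_gas = nR ln(V₂/V₁) = 4.04 × 8.314 × ln(191/40.2) = 52.3 J/K.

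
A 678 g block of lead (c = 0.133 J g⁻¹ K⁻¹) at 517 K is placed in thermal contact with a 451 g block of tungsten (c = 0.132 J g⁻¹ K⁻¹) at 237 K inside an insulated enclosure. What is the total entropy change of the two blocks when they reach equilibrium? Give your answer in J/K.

ΔS_total = 10.1 J/K

Energy balance: T_f = (m₁c₁T₁ + m₂c₂T₂)/(m₁c₁ + m₂c₂) = 405.66 K.
ΔS₁ = m₁c₁ ln(T_f/T₁) = 90.174 × ln(405.66/517) = -21.87 J/K.
ΔS₂ = m₂c₂ ln(T_f/T₂) = 59.532 × ln(405.66/237) = 32 J/K.
ΔS_total = -21.87 + 32 = 10.1 J/K.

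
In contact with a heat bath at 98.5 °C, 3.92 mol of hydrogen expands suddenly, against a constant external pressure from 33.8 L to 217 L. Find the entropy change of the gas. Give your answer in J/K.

ΔS_gas = 60.6 J/K

Entropy is a state function, so ΔS_gas depends only on the end states.
For an isothermal ideal gas ΔS_gas = nR ln(V₂/V₁) = 3.92 × 8.314 × ln(217/33.8) = 60.6 J/K.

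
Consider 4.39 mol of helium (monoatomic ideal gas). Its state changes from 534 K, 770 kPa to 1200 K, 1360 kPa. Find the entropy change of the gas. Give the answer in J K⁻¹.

ΔS = 53.1 J/K

ΔS = nC_p ln(T₂/T₁) − nR ln(P₂/P₁), with C_p = 5R/2 = 20.79 J mol⁻¹ K⁻¹ for a monoatomic ideal gas.
ΔS = 4.39 × [20.79 × ln(1200/534) − 8.314 × ln(1360/770)] = 53.1 J/K.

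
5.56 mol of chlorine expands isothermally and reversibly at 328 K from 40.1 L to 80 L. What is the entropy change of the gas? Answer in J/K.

For an isothermal ideal gas ΔS_gas = nR ln(V₂/V₁) = 5.56 × 8.314 × ln(80/40.1) = 31.9 J/K.

ΔS_gas = 31.9 J/K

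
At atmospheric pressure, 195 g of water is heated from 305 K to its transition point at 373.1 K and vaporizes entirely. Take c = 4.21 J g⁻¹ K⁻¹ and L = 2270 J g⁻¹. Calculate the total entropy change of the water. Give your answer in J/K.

Warming step: ΔS₁ = m c ln(T_tr/T_i) = 195 × 4.21 × ln(373.1/305) = 165.4 J/K.
Phase change: ΔS₂ = +mL/T_tr = 195 × 2270 / 373.1 = 1186 J/K.
ΔS_total = (165.4) + (1186) = 1350 J/K.

ΔS = 1350 J/K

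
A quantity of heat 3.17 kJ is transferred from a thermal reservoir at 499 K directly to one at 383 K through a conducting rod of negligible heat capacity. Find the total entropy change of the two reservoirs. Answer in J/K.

ΔS_hot = −Q/T_H = −3170/499 = -6.353 J/K and ΔS_cold = +Q/T_C = 3170/383 = 8.277 J/K.
ΔS_total = -6.353 + 8.277 = 1.92 J/K, positive as the second law requires.

ΔS_total = 1.92 J/K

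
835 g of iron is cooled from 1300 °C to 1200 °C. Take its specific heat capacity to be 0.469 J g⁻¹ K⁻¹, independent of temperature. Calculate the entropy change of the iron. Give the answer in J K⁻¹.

In kelvin: T₁ = 1573.15 K, T₂ = 1473.15 K. ΔS = ∫dQ_rev/T = m c ln(T₂/T₁) = 835 × 0.469 × ln(1473.15/1573.15) = -25.7 J/K.

ΔS = -25.7 J/K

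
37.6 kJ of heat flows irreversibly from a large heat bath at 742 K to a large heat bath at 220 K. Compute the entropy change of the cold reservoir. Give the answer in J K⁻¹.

The cold reservoir gains heat Q, so ΔS_cold = +Q/T_C = 37600/220 = 171 J/K.

ΔS_cold = 171 J/K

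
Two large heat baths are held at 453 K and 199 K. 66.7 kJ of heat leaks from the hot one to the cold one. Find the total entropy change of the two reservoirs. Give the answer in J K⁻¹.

ΔS_hot = −Q/T_H = −66700/453 = -147.2 J/K and ΔS_cold = +Q/T_C = 66700/199 = 335.2 J/K.
ΔS_total = -147.2 + 335.2 = 188 J/K, positive as the second law requires.

ΔS_total = 188 J/K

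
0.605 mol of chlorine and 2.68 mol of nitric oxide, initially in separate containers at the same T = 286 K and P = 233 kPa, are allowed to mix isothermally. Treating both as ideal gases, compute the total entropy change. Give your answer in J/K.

ΔS_mix = 13 J/K

Mole fractions: x_A = 0.605/3.29 = 0.184, x_B = 0.816.
ΔS_mix = −R(n_A ln x_A + n_B ln x_B) = −8.314 × (0.605 ln 0.184 + 2.68 ln 0.816) = 13 J/K.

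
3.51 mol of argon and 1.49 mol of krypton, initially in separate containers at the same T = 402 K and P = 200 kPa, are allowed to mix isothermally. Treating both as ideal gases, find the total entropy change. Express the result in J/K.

Mole fractions: x_A = 3.51/5 = 0.702, x_B = 0.298.
ΔS_mix = −R(n_A ln x_A + n_B ln x_B) = −8.314 × (3.51 ln 0.702 + 1.49 ln 0.298) = 25.3 J/K.

ΔS_mix = 25.3 J/K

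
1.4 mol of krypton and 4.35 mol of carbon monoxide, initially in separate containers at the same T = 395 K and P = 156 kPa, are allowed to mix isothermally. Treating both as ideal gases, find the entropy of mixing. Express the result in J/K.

Mole fractions: x_A = 1.4/5.75 = 0.243, x_B = 0.757.
ΔS_mix = −R(n_A ln x_A + n_B ln x_B) = −8.314 × (1.4 ln 0.243 + 4.35 ln 0.757) = 26.5 J/K.

ΔS_mix = 26.5 J/K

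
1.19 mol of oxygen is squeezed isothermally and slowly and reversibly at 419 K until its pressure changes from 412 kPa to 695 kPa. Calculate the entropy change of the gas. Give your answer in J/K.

ΔS_gas = -5.17 J/K

For an isothermal ideal gas ΔS_gas = nR ln(P₁/P₂) = 1.19 × 8.314 × ln(412/695) = -5.17 J/K.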